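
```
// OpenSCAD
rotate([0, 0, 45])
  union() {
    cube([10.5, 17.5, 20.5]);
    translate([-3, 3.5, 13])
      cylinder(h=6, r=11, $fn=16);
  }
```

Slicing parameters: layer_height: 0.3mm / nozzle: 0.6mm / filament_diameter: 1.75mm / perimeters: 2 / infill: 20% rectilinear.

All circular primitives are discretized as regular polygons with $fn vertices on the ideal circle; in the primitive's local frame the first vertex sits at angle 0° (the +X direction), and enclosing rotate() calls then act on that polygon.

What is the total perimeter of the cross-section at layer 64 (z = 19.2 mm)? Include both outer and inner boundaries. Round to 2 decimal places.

56.00 mm

At z = 19.2 mm: the cube is present — its section is the full 10.5×17.5 rectangle (perimeter 56.00 mm); the cylinder at (-3, 3.5) is not intersected at this z (z outside [13, 19]); Merging all regions: only the 10.5×17.5 cube is present, so the union is just that shape — boundary = 56.00 mm; (whole slice rotated 45° about Z — lengths, areas and connectivity unchanged). Overall, the cross-section is a single solid region. Total boundary length (outer) = 56.00 mm.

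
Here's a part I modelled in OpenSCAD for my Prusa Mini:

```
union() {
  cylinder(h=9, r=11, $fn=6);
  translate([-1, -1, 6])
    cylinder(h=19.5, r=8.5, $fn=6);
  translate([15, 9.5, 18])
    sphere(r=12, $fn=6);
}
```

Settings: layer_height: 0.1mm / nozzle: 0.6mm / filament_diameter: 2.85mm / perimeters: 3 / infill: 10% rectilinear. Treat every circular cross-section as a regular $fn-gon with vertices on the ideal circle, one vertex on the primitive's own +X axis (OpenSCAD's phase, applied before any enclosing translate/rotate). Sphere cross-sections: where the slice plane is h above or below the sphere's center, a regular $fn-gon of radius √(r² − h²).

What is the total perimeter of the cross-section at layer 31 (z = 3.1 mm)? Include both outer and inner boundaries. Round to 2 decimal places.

At z = 3.1 mm: the r=11 cylinder contributes a regular 6-gon of circumradius 11 (perimeter = 2·6·11.000·sin(180°/6) = 66.00 mm); the cylinder at (-1, -1) is absent (z outside [6, 25.5]); the sphere at (15, 9.5) is not intersected at this z (|z−center|=14.900 > r=12); Taking the union: only the r=11 cylinder is present, so the union is just that shape — boundary = 66.00 mm. Overall, the cross-section is a single solid region. Total boundary length (outer) = 66.00 mm.

66.00 mm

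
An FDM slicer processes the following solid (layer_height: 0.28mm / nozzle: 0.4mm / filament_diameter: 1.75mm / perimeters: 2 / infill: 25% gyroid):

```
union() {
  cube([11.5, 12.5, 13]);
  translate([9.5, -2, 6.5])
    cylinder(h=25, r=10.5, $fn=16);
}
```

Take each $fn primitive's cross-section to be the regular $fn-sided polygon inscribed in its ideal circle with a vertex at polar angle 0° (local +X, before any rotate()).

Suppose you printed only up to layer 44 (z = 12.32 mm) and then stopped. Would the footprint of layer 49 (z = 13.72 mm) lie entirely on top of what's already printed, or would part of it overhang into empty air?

Compare the two slices. At z = 12.32: the cube is present — its section is the full 11.5×12.5 rectangle (area 143.75 mm²); the r=10.5 cylinder at (9.5, -2) contributes a regular 16-gon of circumradius 10.5 (area = (16/2)·10.500²·sin(360°/16) = 337.53 mm²); Taking the union: the regions partially overlap — summed areas 481.28 mm² minus the doubly-counted overlap 79.54 mm² gives 401.74 mm² — area = 401.74 mm². At z = 13.72: the cube is absent (z outside [0, 13]); the cylinder at (9.5, -2): section is a regular 16-gon, circumradius r=10.5 (area = (16/2)·10.500²·sin(360°/16) = 337.53 mm²); Merging all regions: only the r=10.5 cylinder at (9.5, -2) is present, so the union is just that shape — area = 337.53 mm². Checking containment: the cross-section at z = 13.72 is a subset of the cross-section at z = 12.32.

entirely on top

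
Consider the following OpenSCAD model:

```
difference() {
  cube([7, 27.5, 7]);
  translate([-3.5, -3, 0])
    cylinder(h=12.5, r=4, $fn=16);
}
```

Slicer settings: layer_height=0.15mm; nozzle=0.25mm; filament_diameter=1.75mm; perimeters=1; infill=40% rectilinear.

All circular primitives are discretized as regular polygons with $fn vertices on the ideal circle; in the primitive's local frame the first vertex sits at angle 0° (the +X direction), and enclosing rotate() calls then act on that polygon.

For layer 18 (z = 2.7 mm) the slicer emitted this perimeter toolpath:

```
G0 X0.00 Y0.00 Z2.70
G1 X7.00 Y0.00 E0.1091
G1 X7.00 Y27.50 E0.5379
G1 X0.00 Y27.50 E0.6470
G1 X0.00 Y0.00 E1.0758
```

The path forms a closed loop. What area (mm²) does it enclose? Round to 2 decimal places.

192.50 mm²

Apply the shoelace formula to the sequence of (X, Y) vertices; enclosed area = 192.50 mm².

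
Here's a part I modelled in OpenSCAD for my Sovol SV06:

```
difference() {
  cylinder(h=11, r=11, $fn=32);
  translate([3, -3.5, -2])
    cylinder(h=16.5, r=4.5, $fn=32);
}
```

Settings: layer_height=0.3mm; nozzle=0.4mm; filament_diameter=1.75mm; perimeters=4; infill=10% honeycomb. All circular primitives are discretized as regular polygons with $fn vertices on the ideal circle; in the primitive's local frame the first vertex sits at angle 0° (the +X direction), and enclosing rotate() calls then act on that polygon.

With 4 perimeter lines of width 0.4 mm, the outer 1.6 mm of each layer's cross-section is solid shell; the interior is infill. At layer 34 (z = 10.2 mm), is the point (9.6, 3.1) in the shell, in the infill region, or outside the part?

At z = 10.2 mm: the r=11 cylinder contributes a regular 32-gon of circumradius 11; the cylinder at (3, -3.5): section is a regular 32-gon, circumradius r=4.5; Taking the first minus the rest: starting from the r=11 cylinder, the r=4.5 cylinder at (3, -3.5) lies wholly inside it (removes its full 63.21 mm² and its 28.23 mm outline becomes a hole wall) — 1 connected region with 1 hole. Overall, the cross-section is one region with 1 hole. The nearest boundary edge runs (10.16, 4.21)→(10.79, 2.15); distance from the point to it = 0.86 mm. The point is inside the cross-section, 0.86 mm from the nearest boundary — within the 1.6 mm shell band (4 × 0.4).

shell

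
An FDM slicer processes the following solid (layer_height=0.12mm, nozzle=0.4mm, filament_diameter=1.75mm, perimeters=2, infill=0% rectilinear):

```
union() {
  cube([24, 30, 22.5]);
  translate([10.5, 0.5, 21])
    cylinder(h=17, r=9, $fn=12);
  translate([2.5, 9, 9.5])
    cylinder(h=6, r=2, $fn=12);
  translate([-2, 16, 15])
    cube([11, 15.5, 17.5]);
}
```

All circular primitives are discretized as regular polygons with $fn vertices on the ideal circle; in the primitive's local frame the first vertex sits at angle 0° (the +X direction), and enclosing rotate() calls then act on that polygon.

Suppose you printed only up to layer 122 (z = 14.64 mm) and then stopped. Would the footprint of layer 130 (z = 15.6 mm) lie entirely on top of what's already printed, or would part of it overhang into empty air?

Compare the two slices. At z = 14.64: the cube (footprint 24×30) is included at this height (area 720.00 mm²); the cylinder at (10.5, 0.5) is absent (z outside [21, 38]); the r=2 cylinder at (2.5, 9) contributes a regular 12-gon of circumradius 2 (area = (12/2)·2.000²·sin(360°/12) = 12.00 mm²); the cube at (-2, 16) does not reach this height (z outside [15, 32.5]); Combining (union): the r=2 cylinder at (2.5, 9) lies entirely inside the 24×30 cube, so the union is just the 24×30 cube — area = 720.00 mm². At z = 15.6: the cube is present — its section is the full 24×30 rectangle (area 720.00 mm²); the cylinder at (10.5, 0.5) does not reach this height (z outside [21, 38]); the cylinder at (2.5, 9) does not reach this height (z outside [9.5, 15.5]); the 11×15.5 cube at (-2, 16) contributes its full rectangle (area 170.50 mm²); Merging all regions: the regions partially overlap — summed areas 890.50 mm² minus the doubly-counted overlap 126.00 mm² gives 764.50 mm² — area = 764.50 mm². Checking containment: at z = 15.6 the cross-section extends beyond the z = 14.64 cross-section by about 44.50 mm².

part overhangs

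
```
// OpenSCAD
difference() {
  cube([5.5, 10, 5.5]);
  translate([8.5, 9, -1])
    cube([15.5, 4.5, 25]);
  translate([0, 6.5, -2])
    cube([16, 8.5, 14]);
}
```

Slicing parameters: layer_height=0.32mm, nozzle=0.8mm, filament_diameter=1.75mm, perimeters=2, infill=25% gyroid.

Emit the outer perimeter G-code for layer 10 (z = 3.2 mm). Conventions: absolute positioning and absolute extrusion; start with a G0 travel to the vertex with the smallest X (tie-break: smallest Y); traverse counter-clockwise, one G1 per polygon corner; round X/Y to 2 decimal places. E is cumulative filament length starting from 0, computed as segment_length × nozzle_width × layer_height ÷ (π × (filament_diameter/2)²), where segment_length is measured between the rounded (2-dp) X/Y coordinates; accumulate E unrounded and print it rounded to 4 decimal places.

G0 X0.00 Y0.00 Z3.20
G1 X5.50 Y0.00 E0.5854
G1 X5.50 Y6.50 E1.2772
G1 X0.00 Y6.50 E1.8626
G1 X0.00 Y0.00 E2.5544

At z = 3.2 mm: the cube is present — its section is the full 5.5×10 rectangle; the cube at (8.5, 9) (footprint 15.5×4.5) is included at this height; the cube at (0, 6.5) (footprint 16×8.5) is included at this height; Taking the first minus the rest: starting from the 5.5×10 cube, the 15.5×4.5 cube at (8.5, 9) misses the remaining region (no effect); the 16×8.5 cube at (0, 6.5) partially overlaps it — only the 19.25 mm² overlap (of its 136.00 mm²) is removed, clipping the outline — 1 connected region. The outline is a single polygon with 4 vertices. Extrusion per mm of travel: 0.8 × 0.32 / (π × 0.875²) = 0.106432. Accumulating E over each segment gives final E = 2.5544.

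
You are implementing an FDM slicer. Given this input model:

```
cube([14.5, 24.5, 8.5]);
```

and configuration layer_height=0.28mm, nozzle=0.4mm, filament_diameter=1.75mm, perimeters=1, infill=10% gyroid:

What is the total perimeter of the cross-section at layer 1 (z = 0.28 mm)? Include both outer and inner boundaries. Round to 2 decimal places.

78.00 mm

At z = 0.28 mm: the 14.5×24.5 cube contributes its full rectangle (perimeter 78.00 mm). Overall, the cross-section is a single solid region. Total boundary length (outer) = 78.00 mm.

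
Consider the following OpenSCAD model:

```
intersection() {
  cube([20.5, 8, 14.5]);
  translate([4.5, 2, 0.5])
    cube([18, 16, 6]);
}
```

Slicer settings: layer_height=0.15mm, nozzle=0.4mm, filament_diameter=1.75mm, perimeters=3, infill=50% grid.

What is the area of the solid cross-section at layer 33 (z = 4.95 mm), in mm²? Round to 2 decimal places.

At z = 4.95 mm: the cube is present — its section is the full 20.5×8 rectangle (area 164.00 mm²); the cube at (4.5, 2) (footprint 18×16) is included at this height (area 288.00 mm²); Taking the intersection: the 18×16 cube at (4.5, 2) partially overlaps the 20.5×8 cube; clipping to the common part keeps 96.00 mm² — area = 96.00 mm². Overall, the cross-section is a single solid region. Net area = 96.00 mm².

96.00 mm²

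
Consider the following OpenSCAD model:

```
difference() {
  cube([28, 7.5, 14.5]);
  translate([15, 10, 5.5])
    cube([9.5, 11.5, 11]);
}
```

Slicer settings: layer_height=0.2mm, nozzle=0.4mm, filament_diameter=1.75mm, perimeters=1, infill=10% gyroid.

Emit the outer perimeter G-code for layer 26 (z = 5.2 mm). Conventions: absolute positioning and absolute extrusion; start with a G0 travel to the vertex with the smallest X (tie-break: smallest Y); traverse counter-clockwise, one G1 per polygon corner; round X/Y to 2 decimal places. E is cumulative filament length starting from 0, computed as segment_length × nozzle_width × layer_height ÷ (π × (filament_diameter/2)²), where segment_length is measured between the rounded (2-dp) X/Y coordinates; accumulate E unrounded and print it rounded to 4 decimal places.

At z = 5.2 mm: the cube is present — its section is the full 28×7.5 rectangle; the cube at (15, 10) does not reach this height (z outside [5.5, 16.5]); After the difference (first − rest): none of the subtracted shapes is present at this height, so the 28×7.5 cube is unchanged — 1 connected region. The outline is a single polygon with 4 vertices. Extrusion per mm of travel: 0.4 × 0.2 / (π × 0.875²) = 0.033260. Accumulating E over each segment gives final E = 2.3615.

G0 X0.00 Y0.00 Z5.20
G1 X28.00 Y0.00 E0.9313
G1 X28.00 Y7.50 E1.1807
G1 X0.00 Y7.50 E2.1120
G1 X0.00 Y0.00 E2.3615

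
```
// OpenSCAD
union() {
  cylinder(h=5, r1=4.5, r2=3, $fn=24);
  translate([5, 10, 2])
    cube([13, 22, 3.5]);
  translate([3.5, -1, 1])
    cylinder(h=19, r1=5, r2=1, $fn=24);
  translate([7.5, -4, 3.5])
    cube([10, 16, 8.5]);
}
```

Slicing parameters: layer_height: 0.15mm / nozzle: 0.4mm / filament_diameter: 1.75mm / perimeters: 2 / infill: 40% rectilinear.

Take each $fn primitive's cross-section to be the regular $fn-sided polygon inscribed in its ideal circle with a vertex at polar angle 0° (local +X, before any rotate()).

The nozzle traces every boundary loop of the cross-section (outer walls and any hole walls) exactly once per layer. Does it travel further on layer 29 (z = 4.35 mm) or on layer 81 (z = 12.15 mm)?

layer 29 (z = 4.35 mm)

Layer 29 (z = 4.35): the cone: at t=0.870 of its height the radius interpolates to r₁+(r₂−r₁)t = 3.195, giving a regular 24-gon of that circumradius (perimeter = 2·24·3.195·sin(180°/24) = 20.02 mm); the cube at (5, 10) is present — its section is the full 13×22 rectangle (perimeter 70.00 mm); the cone at (3.5, -1) (r1=5→r2=1) has section circumradius 4.295 here — a regular 24-gon (perimeter = 2·24·4.295·sin(180°/24) = 26.91 mm); the 10×16 cube at (7.5, -4) contributes its full rectangle (perimeter 52.00 mm); Merging all regions: the regions partially overlap (shared area 37.68 mm²), so the edge portions inside another operand are dropped and the merged outline is re-measured after clipping — boundary = 123.40 mm. So its perimeter = 123.40 mm. Layer 81 (z = 12.15): the cone is not intersected at this z (z outside [0, 5]); the cube at (5, 10) is absent (z outside [2, 5.5]); the cone at (3.5, -1) (r1=5→r2=1) has section circumradius 2.653 here — a regular 24-gon (perimeter = 2·24·2.653·sin(180°/24) = 16.62 mm); the cube at (7.5, -4) does not reach this height (z outside [3.5, 12]); Taking the union: only the cone at (3.5, -1) is present, so the union is just that shape — boundary = 16.62 mm. So its perimeter = 16.62 mm. Layer 29 is larger (123.40 vs 16.62 mm).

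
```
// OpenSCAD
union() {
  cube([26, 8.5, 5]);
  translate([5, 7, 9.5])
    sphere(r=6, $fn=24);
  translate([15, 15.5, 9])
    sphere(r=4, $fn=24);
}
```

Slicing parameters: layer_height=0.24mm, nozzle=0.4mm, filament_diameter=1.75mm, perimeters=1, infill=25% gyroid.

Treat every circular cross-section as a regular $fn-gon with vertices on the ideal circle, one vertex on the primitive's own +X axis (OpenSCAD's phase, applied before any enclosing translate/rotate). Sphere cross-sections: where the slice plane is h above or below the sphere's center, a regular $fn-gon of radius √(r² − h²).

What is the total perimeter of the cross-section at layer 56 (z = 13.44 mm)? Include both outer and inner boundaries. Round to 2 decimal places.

At z = 13.44 mm: the cube does not reach this height (z outside [0, 5]); the sphere at (5, 7): section is a regular 24-gon, circumradius = √(r²−h²) = √(6²−3.94²) = 4.525 (perimeter = 2·24·4.525·sin(180°/24) = 28.35 mm); the sphere at (15, 15.5) is absent (|z−center|=4.440 > r=4); Combining (union): only the r=6 sphere at (5, 7) is present, so the union is just that shape — boundary = 28.35 mm. Overall, the cross-section is a single solid region. Total boundary length (outer) = 28.35 mm.

28.35 mm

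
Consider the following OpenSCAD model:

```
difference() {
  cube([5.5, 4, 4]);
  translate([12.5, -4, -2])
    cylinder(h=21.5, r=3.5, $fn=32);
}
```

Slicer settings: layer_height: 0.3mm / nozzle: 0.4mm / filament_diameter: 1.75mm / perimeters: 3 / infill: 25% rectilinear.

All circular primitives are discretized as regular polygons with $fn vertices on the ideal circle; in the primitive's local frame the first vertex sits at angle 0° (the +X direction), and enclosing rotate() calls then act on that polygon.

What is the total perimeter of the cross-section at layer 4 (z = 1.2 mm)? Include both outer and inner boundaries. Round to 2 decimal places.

19.00 mm

At z = 1.2 mm: the cube (footprint 5.5×4) is included at this height (perimeter 19.00 mm); the r=3.5 cylinder at (12.5, -4) contributes a regular 32-gon of circumradius 3.5 (perimeter = 2·32·3.500·sin(180°/32) = 21.96 mm); Taking the first minus the rest: starting from the 5.5×4 cube, the r=3.5 cylinder at (12.5, -4) misses the remaining region (no effect) — boundary = 19.00 mm. Overall, the cross-section is a single solid region. Total boundary length (outer) = 19.00 mm.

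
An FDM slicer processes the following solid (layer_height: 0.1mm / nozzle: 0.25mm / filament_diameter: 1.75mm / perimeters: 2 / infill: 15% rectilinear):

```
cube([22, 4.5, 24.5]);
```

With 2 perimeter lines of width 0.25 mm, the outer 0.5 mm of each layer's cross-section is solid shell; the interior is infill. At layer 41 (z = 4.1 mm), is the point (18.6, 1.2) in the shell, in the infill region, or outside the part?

At z = 4.1 mm: the 22×4.5 cube contributes its full rectangle. Overall, the cross-section is a single solid region. The nearest boundary edge runs (0.00, 0.00)→(22.00, 0.00); distance from the point to it = 1.20 mm. The point is inside the cross-section and 1.20 mm from the nearest boundary — more than the 0.5 mm shell width (2 × 0.25), so it's in the infill interior.

infill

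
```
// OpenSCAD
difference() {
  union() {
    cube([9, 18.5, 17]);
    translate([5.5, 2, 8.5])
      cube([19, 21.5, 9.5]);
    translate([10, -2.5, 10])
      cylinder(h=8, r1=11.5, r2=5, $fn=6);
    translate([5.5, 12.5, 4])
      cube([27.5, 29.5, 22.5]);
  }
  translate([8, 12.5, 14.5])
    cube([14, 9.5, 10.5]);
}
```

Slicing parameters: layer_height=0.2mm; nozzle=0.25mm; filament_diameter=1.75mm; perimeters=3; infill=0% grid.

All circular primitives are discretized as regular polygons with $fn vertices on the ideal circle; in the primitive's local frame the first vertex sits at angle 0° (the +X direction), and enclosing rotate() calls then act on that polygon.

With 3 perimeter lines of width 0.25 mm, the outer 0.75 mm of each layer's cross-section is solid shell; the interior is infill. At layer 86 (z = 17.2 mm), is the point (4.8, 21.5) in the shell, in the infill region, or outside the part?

outside

At z = 17.2 mm: the cube is not intersected at this z (z outside [0, 17]); the 19×21.5 cube at (5.5, 2) contributes its full rectangle; the cone at (10, -2.5): at t=0.900 of its height the radius interpolates to r₁+(r₂−r₁)t = 5.650, giving a regular 6-gon of that circumradius; the 27.5×29.5 cube at (5.5, 12.5) contributes its full rectangle; Combining (union): the regions partially overlap (shared area 211.31 mm²), so overlapping operands fuse into one piece — 1 connected region; the 14×9.5 cube at (8, 12.5) contributes its full rectangle; Subtracting the remaining from the first: starting from that combined region, the 14×9.5 cube at (8, 12.5) lies wholly inside it (removes its full 133.00 mm² and its 47.00 mm outline becomes a hole wall) — 1 connected region with 1 hole. Overall, the cross-section is one region with 1 hole. The nearest boundary edge runs (5.50, 12.50)→(5.50, 23.50); distance from the point to it = 0.70 mm. The point is not inside any of the regions above, so it lies outside the cross-section (0.70 mm from the nearest boundary).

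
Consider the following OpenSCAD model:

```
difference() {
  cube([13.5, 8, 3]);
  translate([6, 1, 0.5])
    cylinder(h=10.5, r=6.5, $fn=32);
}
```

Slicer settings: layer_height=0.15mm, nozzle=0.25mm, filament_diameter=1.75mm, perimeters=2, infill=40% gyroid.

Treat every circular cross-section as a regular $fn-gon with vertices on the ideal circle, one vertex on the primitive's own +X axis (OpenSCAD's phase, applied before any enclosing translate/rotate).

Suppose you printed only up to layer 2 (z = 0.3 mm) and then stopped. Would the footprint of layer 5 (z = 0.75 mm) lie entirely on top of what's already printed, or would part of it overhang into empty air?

Compare the two slices. At z = 0.3: the cube is present — its section is the full 13.5×8 rectangle (area 108.00 mm²); the cylinder at (6, 1) is absent (z outside [0.5, 11]); After the difference (first − rest): none of the subtracted shapes is present at this height, so the 13.5×8 cube is unchanged — area = 108.00 mm². At z = 0.75: the 13.5×8 cube contributes its full rectangle (area 108.00 mm²); the r=6.5 cylinder at (6, 1) gives a regular 32-gon of circumradius 6.5 (constant along its height) (area = (32/2)·6.500²·sin(360°/32) = 131.88 mm²); Subtracting the remaining from the first: starting from the 13.5×8 cube (108.00 mm²), the r=6.5 cylinder at (6, 1) partially overlaps it — only the 77.60 mm² overlap (of its 131.88 mm²) is removed, clipping the outline — area = 30.40 mm². Checking containment: the cross-section at z = 0.75 is a subset of the cross-section at z = 0.3.

entirely on top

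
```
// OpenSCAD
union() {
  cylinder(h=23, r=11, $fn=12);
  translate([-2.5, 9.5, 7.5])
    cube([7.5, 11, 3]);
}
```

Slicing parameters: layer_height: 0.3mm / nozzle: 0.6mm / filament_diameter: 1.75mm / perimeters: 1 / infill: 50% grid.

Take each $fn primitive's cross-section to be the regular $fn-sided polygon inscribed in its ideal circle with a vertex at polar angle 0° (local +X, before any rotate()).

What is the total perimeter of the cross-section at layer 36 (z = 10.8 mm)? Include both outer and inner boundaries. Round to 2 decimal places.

68.33 mm

At z = 10.8 mm: the r=11 cylinder contributes a regular 12-gon of circumradius 11 (perimeter = 2·12·11.000·sin(180°/12) = 68.33 mm); the cube at (-2.5, 9.5) does not reach this height (z outside [7.5, 10.5]); Merging all regions: only the r=11 cylinder is present, so the union is just that shape — boundary = 68.33 mm. Overall, the cross-section is a single solid region. Total boundary length (outer) = 68.33 mm.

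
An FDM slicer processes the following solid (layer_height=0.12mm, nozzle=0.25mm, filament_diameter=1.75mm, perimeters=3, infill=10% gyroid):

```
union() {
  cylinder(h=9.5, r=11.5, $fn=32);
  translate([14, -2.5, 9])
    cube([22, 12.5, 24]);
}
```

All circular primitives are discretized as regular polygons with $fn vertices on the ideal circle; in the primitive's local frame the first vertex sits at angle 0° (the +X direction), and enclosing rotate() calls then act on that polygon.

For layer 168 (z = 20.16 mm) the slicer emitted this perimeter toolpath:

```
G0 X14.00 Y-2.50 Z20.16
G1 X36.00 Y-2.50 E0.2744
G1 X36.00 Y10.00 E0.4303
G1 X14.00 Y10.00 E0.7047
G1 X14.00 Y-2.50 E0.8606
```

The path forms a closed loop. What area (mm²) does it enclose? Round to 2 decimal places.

Apply the shoelace formula to the sequence of (X, Y) vertices; enclosed area = 275.00 mm².

275.00 mm²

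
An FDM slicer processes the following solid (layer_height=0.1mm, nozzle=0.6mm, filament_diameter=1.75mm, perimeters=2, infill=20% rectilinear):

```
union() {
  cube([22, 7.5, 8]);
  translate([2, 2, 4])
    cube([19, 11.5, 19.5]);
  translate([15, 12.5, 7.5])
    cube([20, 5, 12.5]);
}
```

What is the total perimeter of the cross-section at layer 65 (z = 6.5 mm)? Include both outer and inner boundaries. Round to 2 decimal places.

At z = 6.5 mm: the cube (footprint 22×7.5) is included at this height (perimeter 59.00 mm); the cube at (2, 2) is present — its section is the full 19×11.5 rectangle (perimeter 61.00 mm); the cube at (15, 12.5) is not intersected at this z (z outside [7.5, 20]); Merging all regions: the regions partially overlap (shared area 104.50 mm²), so the edge portions inside another operand are dropped and the merged outline is re-measured after clipping — boundary = 71.00 mm. Overall, the cross-section is a single solid region. Total boundary length (outer) = 71.00 mm.

71.00 mm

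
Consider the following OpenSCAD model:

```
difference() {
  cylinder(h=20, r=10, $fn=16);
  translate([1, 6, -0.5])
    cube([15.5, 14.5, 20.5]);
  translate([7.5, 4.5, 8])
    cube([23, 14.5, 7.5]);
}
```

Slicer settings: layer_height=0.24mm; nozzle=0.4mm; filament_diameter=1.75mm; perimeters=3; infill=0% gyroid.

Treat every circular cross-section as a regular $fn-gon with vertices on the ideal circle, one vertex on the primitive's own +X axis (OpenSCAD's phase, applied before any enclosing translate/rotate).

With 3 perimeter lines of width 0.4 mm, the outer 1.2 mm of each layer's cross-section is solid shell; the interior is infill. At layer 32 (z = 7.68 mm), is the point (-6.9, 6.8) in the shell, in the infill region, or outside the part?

shell

At z = 7.68 mm: the cylinder: section is a regular 16-gon, circumradius r=10; the cube at (1, 6) (footprint 15.5×14.5) is included at this height; the cube at (7.5, 4.5) does not reach this height (z outside [8, 15.5]); Subtracting the remaining from the first: starting from the r=10 cylinder, the 15.5×14.5 cube at (1, 6) partially overlaps it — only the 17.32 mm² overlap (of its 224.75 mm²) is removed, clipping the outline — 1 connected region. Overall, the cross-section is a single solid region. The nearest boundary edge runs (-9.24, 3.83)→(-7.07, 7.07); distance from the point to it = 0.29 mm. The point is inside the cross-section, 0.29 mm from the nearest boundary — within the 1.2 mm shell band (3 × 0.4).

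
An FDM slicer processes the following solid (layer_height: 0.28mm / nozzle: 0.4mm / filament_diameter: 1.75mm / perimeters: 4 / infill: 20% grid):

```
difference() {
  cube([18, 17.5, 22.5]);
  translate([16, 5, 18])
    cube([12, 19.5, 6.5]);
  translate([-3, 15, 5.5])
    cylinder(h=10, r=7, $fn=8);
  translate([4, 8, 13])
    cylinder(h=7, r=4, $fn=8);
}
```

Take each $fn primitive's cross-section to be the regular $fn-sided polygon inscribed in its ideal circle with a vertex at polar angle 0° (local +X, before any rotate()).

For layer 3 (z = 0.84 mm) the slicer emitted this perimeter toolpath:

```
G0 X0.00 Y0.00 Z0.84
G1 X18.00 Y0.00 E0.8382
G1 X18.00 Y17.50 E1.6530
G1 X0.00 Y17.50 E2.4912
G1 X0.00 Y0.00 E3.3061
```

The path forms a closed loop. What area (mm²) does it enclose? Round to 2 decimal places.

315.00 mm²

Apply the shoelace formula to the sequence of (X, Y) vertices; enclosed area = 315.00 mm².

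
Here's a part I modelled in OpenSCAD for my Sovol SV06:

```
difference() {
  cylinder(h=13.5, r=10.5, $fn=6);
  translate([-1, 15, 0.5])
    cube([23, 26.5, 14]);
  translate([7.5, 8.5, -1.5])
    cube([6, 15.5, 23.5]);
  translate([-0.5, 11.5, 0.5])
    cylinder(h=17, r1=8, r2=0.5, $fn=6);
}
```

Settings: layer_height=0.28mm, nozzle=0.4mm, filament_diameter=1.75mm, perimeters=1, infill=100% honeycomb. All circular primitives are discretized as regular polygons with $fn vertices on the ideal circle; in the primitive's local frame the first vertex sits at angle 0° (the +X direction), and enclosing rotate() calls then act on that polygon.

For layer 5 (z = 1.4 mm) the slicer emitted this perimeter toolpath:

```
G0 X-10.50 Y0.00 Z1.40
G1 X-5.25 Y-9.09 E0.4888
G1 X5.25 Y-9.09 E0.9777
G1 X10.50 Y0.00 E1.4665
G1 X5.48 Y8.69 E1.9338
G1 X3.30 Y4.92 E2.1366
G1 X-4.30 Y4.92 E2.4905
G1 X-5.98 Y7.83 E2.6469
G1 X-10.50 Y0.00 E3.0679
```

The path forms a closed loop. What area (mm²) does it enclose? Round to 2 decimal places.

245.61 mm²

Apply the shoelace formula to the sequence of (X, Y) vertices; enclosed area = 245.61 mm².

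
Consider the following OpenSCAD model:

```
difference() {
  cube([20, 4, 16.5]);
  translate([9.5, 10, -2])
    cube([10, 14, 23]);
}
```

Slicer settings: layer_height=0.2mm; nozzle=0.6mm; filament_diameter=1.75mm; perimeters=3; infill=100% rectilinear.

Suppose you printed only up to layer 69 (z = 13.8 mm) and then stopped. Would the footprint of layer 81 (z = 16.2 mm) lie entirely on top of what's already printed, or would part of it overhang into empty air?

entirely on top

Compare the two slices. At z = 13.8: the cube (footprint 20×4) is included at this height (area 80.00 mm²); the 10×14 cube at (9.5, 10) contributes its full rectangle (area 140.00 mm²); Taking the first minus the rest: starting from the 20×4 cube (80.00 mm²), the 10×14 cube at (9.5, 10) misses the remaining region (no effect) — area = 80.00 mm². At z = 16.2: the 20×4 cube contributes its full rectangle (area 80.00 mm²); the 10×14 cube at (9.5, 10) contributes its full rectangle (area 140.00 mm²); Subtracting the remaining from the first: starting from the 20×4 cube (80.00 mm²), the 10×14 cube at (9.5, 10) misses the remaining region (no effect) — area = 80.00 mm². Checking containment: the cross-section at z = 16.2 is a subset of the cross-section at z = 13.8.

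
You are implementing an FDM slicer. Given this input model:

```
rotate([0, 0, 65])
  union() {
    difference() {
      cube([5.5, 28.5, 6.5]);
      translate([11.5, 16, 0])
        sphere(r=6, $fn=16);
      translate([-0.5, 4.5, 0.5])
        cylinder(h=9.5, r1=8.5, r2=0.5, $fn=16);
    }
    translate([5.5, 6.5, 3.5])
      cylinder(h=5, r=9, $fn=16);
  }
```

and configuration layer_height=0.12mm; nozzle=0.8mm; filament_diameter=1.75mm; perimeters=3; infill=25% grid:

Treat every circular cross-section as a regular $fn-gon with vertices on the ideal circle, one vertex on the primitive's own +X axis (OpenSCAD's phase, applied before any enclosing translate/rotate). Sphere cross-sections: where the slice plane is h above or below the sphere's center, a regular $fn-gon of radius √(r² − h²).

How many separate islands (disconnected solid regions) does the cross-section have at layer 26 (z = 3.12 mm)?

2

At z = 3.12 mm: the cube is present — its section is the full 5.5×28.5 rectangle; the sphere at (11.5, 16): section is a regular 16-gon, circumradius = √(r²−h²) = √(6²−3.12²) = 5.125; the cone at (-0.5, 4.5): at t=0.276 of its height the radius interpolates to r₁+(r₂−r₁)t = 6.294, giving a regular 16-gon of that circumradius; After the difference (first − rest): starting from the 5.5×28.5 cube, the r=6 sphere at (11.5, 16) misses the remaining region (no effect); the cone at (-0.5, 4.5) partially overlaps it — only the 49.79 mm² overlap (of its 121.27 mm²) is removed, clipping the outline — 2 connected regions; the cylinder at (5.5, 6.5) is absent (z outside [3.5, 8.5]); Merging all regions: only that combined region is present, so the union is just that shape — 2 connected regions; (rotated 65° about Z; rotation is an isometry so areas/perimeters/island counts are preserved). Overall, the cross-section has 2 separate islands. Island count = 2.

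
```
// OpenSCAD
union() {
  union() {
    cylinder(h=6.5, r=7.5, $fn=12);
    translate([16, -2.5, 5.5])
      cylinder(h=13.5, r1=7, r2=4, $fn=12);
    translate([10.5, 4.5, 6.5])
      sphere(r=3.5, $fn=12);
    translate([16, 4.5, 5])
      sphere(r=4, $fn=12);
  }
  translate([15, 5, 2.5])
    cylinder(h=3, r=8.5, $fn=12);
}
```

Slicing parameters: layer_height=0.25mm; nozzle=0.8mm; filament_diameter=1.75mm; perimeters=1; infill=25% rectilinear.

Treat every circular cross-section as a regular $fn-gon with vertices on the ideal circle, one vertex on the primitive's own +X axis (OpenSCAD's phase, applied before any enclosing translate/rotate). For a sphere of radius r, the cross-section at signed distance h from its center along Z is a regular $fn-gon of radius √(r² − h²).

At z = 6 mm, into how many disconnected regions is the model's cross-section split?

At z = 6 mm: the r=7.5 cylinder gives a regular 12-gon of circumradius 7.5 (constant along its height); the cone at (16, -2.5): at t=0.037 of its height the radius interpolates to r₁+(r₂−r₁)t = 6.889, giving a regular 12-gon of that circumradius; the sphere at (10.5, 4.5): section is a regular 12-gon, circumradius = √(r²−h²) = √(3.5²−0.5²) = 3.464; the r=4 sphere at (16, 4.5) contributes a regular 12-gon of circumradius √(4²−1²) = 3.873; Combining (union): the regions partially overlap (shared area 25.71 mm²), so overlapping operands fuse into one piece — 2 connected regions; the cylinder at (15, 5) is absent (z outside [2.5, 5.5]); Combining (union): only that combined region is present, so the union is just that shape — 2 connected regions. The result has 2 disconnected regions.

2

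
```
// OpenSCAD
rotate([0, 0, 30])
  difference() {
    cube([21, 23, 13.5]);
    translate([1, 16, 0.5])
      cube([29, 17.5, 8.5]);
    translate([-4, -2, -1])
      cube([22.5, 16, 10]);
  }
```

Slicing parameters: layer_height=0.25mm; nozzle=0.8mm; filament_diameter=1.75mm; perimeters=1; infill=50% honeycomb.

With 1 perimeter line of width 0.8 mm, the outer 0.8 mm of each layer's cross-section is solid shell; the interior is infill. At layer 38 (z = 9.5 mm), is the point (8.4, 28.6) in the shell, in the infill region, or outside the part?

outside

At z = 9.5 mm: the cube is present — its section is the full 21×23 rectangle; the cube at (1, 16) does not reach this height (z outside [0.5, 9]); the cube at (-4, -2) is absent (z outside [-1, 9]); After the difference (first − rest): none of the subtracted shapes is present at this height, so the 21×23 cube is unchanged — 1 connected region; (whole slice rotated 30° about Z — lengths, areas and connectivity unchanged). Overall, the cross-section is a single solid region. Undo the 30° rotation: the query point maps to (21.575, 20.568) in the un-rotated model frame. The nearest boundary edge runs (21.00, 0.00)→(21.00, 23.00); distance from the point to it = 0.57 mm. The point is not inside any of the regions above, so it lies outside the cross-section (0.57 mm from the nearest boundary).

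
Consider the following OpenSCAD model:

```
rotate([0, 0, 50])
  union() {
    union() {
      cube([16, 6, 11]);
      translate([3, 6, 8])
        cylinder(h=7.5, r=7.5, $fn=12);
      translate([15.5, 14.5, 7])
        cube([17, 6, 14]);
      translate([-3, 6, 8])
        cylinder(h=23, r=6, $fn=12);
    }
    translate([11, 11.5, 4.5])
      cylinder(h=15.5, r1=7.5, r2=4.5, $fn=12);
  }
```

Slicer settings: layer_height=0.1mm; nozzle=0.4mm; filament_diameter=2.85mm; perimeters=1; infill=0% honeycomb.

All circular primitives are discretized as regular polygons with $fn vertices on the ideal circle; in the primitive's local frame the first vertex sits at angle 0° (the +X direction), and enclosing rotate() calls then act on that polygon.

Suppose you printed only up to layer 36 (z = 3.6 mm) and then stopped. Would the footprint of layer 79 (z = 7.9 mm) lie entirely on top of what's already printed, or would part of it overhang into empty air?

Compare the two slices. At z = 3.6: the 16×6 cube contributes its full rectangle (area 96.00 mm²); the cylinder at (3, 6) is absent (z outside [8, 15.5]); the cube at (15.5, 14.5) does not reach this height (z outside [7, 21]); the cylinder at (-3, 6) is absent (z outside [8, 31]); Merging all regions: only the 16×6 cube is present, so the union is just that shape — area = 96.00 mm²; the cone at (11, 11.5) is not intersected at this z (z outside [4.5, 20]); Taking the union: only the result so far is present, so the union is just that shape — area = 96.00 mm²; (rotated 50° about Z; rotation is an isometry so areas/perimeters/island counts are preserved). At z = 7.9: the 16×6 cube contributes its full rectangle (area 96.00 mm²); the cylinder at (3, 6) does not reach this height (z outside [8, 15.5]); the cube at (15.5, 14.5) (footprint 17×6) is included at this height (area 102.00 mm²); the cylinder at (-3, 6) does not reach this height (z outside [8, 31]); Combining (union): the 2 present regions are separate (no shared area or edge), so areas and boundary lengths simply add and each stays a separate island — area = 198.00 mm²; the cone at (11, 11.5): at t=0.219 of its height the radius interpolates to r₁+(r₂−r₁)t = 6.842, giving a regular 12-gon of that circumradius (area = (12/2)·6.842²·sin(360°/12) = 140.44 mm²); Merging all regions: the regions partially overlap — summed areas 338.44 mm² minus the doubly-counted overlap 7.87 mm² gives 330.57 mm² — area = 330.57 mm²; (rotated 50° about Z; rotation is an isometry so areas/perimeters/island counts are preserved). Checking containment: at z = 7.9 the cross-section extends beyond the z = 3.6 cross-section by about 234.57 mm².

part overhangs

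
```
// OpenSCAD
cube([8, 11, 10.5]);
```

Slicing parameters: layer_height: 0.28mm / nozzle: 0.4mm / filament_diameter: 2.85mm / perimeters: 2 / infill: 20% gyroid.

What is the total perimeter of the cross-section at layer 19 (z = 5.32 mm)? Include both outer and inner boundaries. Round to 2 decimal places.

38.00 mm

At z = 5.32 mm: the cube is present — its section is the full 8×11 rectangle (perimeter 38.00 mm). Overall, the cross-section is a single solid region. Total boundary length (outer) = 38.00 mm.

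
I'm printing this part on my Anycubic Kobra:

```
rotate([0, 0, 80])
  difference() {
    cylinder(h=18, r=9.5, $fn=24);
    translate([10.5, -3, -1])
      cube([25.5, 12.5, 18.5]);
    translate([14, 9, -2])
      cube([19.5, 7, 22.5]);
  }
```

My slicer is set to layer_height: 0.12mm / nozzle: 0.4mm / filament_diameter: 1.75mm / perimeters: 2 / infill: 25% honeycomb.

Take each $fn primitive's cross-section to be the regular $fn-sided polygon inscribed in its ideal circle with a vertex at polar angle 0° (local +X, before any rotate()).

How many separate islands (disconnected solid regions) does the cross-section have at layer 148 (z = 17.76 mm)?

At z = 17.76 mm: the cylinder: section is a regular 24-gon, circumradius r=9.5; the cube at (10.5, -3) does not reach this height (z outside [-1, 17.5]); the cube at (14, 9) is present — its section is the full 19.5×7 rectangle; Taking the first minus the rest: starting from the r=9.5 cylinder, the 19.5×7 cube at (14, 9) misses the remaining region (no effect) — 1 connected region; (whole slice rotated 80° about Z — lengths, areas and connectivity unchanged). Overall, the cross-section is a single solid region. Island count = 1.

1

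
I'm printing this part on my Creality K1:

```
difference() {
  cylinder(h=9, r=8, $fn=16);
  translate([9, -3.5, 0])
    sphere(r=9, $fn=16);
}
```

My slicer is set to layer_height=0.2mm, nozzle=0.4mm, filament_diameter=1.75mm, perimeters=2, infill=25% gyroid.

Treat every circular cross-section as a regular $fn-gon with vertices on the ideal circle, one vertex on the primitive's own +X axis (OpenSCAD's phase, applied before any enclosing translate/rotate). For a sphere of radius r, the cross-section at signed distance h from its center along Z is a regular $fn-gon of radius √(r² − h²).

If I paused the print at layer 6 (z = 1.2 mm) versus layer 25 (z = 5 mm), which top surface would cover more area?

layer 25 (z = 5 mm)

Layer 6 (z = 1.2): the r=8 cylinder contributes a regular 16-gon of circumradius 8 (area = (16/2)·8.000²·sin(360°/16) = 195.93 mm²); the r=9 sphere at (9, -3.5) contributes a regular 16-gon of circumradius √(9²−1.2²) = 8.920 (area = (16/2)·8.920²·sin(360°/16) = 243.57 mm²); Taking the first minus the rest: starting from the r=8 cylinder (195.93 mm²), the r=9 sphere at (9, -3.5) partially overlaps it — only the 67.16 mm² overlap (of its 243.57 mm²) is removed, clipping the outline — area = 128.77 mm². So its area = 128.77 mm². Layer 25 (z = 5): the cylinder: section is a regular 16-gon, circumradius r=8 (area = (16/2)·8.000²·sin(360°/16) = 195.93 mm²); the sphere at (9, -3.5): section is a regular 16-gon, circumradius = √(r²−h²) = √(9²−5²) = 7.483 (area = (16/2)·7.483²·sin(360°/16) = 171.44 mm²); Taking the first minus the rest: starting from the r=8 cylinder (195.93 mm²), the r=9 sphere at (9, -3.5) partially overlaps it — only the 46.44 mm² overlap (of its 171.44 mm²) is removed, clipping the outline — area = 149.50 mm². So its area = 149.50 mm². Layer 25 is larger (149.50 vs 128.77 mm²).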